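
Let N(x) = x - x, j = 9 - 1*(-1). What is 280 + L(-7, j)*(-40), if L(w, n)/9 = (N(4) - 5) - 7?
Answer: 4600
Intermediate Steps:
j = 10 (j = 9 + 1 = 10)
N(x) = 0
L(w, n) = -108 (L(w, n) = 9*((0 - 5) - 7) = 9*(-5 - 7) = 9*(-12) = -108)
280 + L(-7, j)*(-40) = 280 - 108*(-40) = 280 + 4320 = 4600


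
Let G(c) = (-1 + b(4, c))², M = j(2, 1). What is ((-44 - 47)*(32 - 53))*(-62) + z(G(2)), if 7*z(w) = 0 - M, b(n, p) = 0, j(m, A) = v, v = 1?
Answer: -829375/7 ≈ -1.1848e+5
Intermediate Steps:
j(m, A) = 1
M = 1
G(c) = 1 (G(c) = (-1 + 0)² = (-1)² = 1)
z(w) = -⅐ (z(w) = (0 - 1*1)/7 = (0 - 1)/7 = (⅐)*(-1) = -⅐)
((-44 - 47)*(32 - 53))*(-62) + z(G(2)) = ((-44 - 47)*(32 - 53))*(-62) - ⅐ = -91*(-21)*(-62) - ⅐ = 1911*(-62) - ⅐ = -118482 - ⅐ = -829375/7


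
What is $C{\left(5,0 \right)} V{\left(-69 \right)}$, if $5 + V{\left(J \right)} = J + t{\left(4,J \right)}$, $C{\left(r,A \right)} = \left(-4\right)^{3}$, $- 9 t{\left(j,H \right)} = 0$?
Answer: $4736$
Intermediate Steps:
$t{\left(j,H \right)} = 0$ ($t{\left(j,H \right)} = \left(- \frac{1}{9}\right) 0 = 0$)
$C{\left(r,A \right)} = -64$
$V{\left(J \right)} = -5 + J$ ($V{\left(J \right)} = -5 + \left(J + 0\right) = -5 + J$)
$C{\left(5,0 \right)} V{\left(-69 \right)} = - 64 \left(-5 - 69\right) = \left(-64\right) \left(-74\right) = 4736$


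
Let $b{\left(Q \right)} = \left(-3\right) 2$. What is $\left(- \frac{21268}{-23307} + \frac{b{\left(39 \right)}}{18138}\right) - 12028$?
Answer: $- \frac{847393259851}{70457061} \approx -12027.0$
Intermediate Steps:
$b{\left(Q \right)} = -6$
$\left(- \frac{21268}{-23307} + \frac{b{\left(39 \right)}}{18138}\right) - 12028 = \left(- \frac{21268}{-23307} - \frac{6}{18138}\right) - 12028 = \left(\left(-21268\right) \left(- \frac{1}{23307}\right) - \frac{1}{3023}\right) - 12028 = \left(\frac{21268}{23307} - \frac{1}{3023}\right) - 12028 = \frac{64269857}{70457061} - 12028 = - \frac{847393259851}{70457061}$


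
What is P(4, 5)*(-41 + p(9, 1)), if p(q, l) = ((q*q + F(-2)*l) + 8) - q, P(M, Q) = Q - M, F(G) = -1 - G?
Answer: 40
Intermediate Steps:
p(q, l) = 8 + l + q² - q (p(q, l) = ((q*q + (-1 - 1*(-2))*l) + 8) - q = ((q² + (-1 + 2)*l) + 8) - q = ((q² + 1*l) + 8) - q = ((q² + l) + 8) - q = ((l + q²) + 8) - q = (8 + l + q²) - q = 8 + l + q² - q)
P(4, 5)*(-41 + p(9, 1)) = (5 - 1*4)*(-41 + (8 + 1 + 9² - 1*9)) = (5 - 4)*(-41 + (8 + 1 + 81 - 9)) = 1*(-41 + 81) = 1*40 = 40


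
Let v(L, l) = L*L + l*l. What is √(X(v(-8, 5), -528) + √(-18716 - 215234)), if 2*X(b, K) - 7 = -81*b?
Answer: √(-3601 + 5*I*√9358) ≈ 4.0211 + 60.143*I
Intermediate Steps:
v(L, l) = L² + l²
X(b, K) = 7/2 - 81*b/2 (X(b, K) = 7/2 + (-81*b)/2 = 7/2 - 81*b/2)
√(X(v(-8, 5), -528) + √(-18716 - 215234)) = √((7/2 - 81*((-8)² + 5²)/2) + √(-18716 - 215234)) = √((7/2 - 81*(64 + 25)/2) + √(-233950)) = √((7/2 - 81/2*89) + 5*I*√9358) = √((7/2 - 7209/2) + 5*I*√9358) = √(-3601 + 5*I*√9358)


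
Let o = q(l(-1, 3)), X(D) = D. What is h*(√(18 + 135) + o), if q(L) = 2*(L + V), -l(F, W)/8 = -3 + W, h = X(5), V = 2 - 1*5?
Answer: -30 + 15*√17 ≈ 31.847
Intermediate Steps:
V = -3 (V = 2 - 5 = -3)
h = 5
l(F, W) = 24 - 8*W (l(F, W) = -8*(-3 + W) = 24 - 8*W)
q(L) = -6 + 2*L (q(L) = 2*(L - 3) = 2*(-3 + L) = -6 + 2*L)
o = -6 (o = -6 + 2*(24 - 8*3) = -6 + 2*(24 - 24) = -6 + 2*0 = -6 + 0 = -6)
h*(√(18 + 135) + o) = 5*(√(18 + 135) - 6) = 5*(√153 - 6) = 5*(3*√17 - 6) = 5*(-6 + 3*√17) = -30 + 15*√17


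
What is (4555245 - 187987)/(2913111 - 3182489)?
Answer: -2183629/134689 ≈ -16.212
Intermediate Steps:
(4555245 - 187987)/(2913111 - 3182489) = 4367258/(-269378) = 4367258*(-1/269378) = -2183629/134689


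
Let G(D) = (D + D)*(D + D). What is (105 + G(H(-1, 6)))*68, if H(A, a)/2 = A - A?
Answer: 7140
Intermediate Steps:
H(A, a) = 0 (H(A, a) = 2*(A - A) = 2*0 = 0)
G(D) = 4*D² (G(D) = (2*D)*(2*D) = 4*D²)
(105 + G(H(-1, 6)))*68 = (105 + 4*0²)*68 = (105 + 4*0)*68 = (105 + 0)*68 = 105*68 = 7140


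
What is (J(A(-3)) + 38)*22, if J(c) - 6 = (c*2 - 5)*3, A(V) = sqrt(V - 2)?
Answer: 638 + 132*I*sqrt(5) ≈ 638.0 + 295.16*I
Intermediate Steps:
A(V) = sqrt(-2 + V)
J(c) = -9 + 6*c (J(c) = 6 + (c*2 - 5)*3 = 6 + (2*c - 5)*3 = 6 + (-5 + 2*c)*3 = 6 + (-15 + 6*c) = -9 + 6*c)
(J(A(-3)) + 38)*22 = ((-9 + 6*sqrt(-2 - 3)) + 38)*22 = ((-9 + 6*sqrt(-5)) + 38)*22 = ((-9 + 6*(I*sqrt(5))) + 38)*22 = ((-9 + 6*I*sqrt(5)) + 38)*22 = (29 + 6*I*sqrt(5))*22 = 638 + 132*I*sqrt(5)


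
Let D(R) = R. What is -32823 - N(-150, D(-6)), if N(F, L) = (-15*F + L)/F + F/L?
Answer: -820826/25 ≈ -32833.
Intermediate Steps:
N(F, L) = F/L + (L - 15*F)/F (N(F, L) = (L - 15*F)/F + F/L = F/L + (L - 15*F)/F)
-32823 - N(-150, D(-6)) = -32823 - (-15 - 150/(-6) - 6/(-150)) = -32823 - (-15 - 150*(-1/6) - 6*(-1/150)) = -32823 - (-15 + 25 + 1/25) = -32823 - 1*251/25 = -32823 - 251/25 = -820826/25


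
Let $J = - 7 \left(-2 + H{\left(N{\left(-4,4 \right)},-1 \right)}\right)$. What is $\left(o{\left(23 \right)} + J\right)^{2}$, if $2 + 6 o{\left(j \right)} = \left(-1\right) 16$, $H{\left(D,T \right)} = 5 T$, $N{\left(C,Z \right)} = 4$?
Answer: $2116$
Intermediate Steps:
$o{\left(j \right)} = -3$ ($o{\left(j \right)} = - \frac{1}{3} + \frac{\left(-1\right) 16}{6} = - \frac{1}{3} + \frac{1}{6} \left(-16\right) = - \frac{1}{3} - \frac{8}{3} = -3$)
$J = 49$ ($J = - 7 \left(-2 + 5 \left(-1\right)\right) = - 7 \left(-2 - 5\right) = \left(-7\right) \left(-7\right) = 49$)
$\left(o{\left(23 \right)} + J\right)^{2} = \left(-3 + 49\right)^{2} = 46^{2} = 2116$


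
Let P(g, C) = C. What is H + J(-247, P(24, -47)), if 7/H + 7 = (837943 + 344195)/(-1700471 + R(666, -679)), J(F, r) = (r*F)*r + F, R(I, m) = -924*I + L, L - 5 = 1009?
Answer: -9490525670637/17386025 ≈ -5.4587e+5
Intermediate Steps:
L = 1014 (L = 5 + 1009 = 1014)
R(I, m) = 1014 - 924*I (R(I, m) = -924*I + 1014 = 1014 - 924*I)
J(F, r) = F + F*r² (J(F, r) = (F*r)*r + F = F*r² + F = F + F*r²)
H = -16203887/17386025 (H = 7/(-7 + (837943 + 344195)/(-1700471 + (1014 - 924*666))) = 7/(-7 + 1182138/(-1700471 + (1014 - 615384))) = 7/(-7 + 1182138/(-1700471 - 614370)) = 7/(-7 + 1182138/(-2314841)) = 7/(-7 + 1182138*(-1/2314841)) = 7/(-7 - 1182138/2314841) = 7/(-17386025/2314841) = 7*(-2314841/17386025) = -16203887/17386025 ≈ -0.93201)
H + J(-247, P(24, -47)) = -16203887/17386025 - 247*(1 + (-47)²) = -16203887/17386025 - 247*(1 + 2209) = -16203887/17386025 - 247*2210 = -16203887/17386025 - 545870 = -9490525670637/17386025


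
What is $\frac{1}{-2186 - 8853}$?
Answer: $- \frac{1}{11039} \approx -9.0588 \cdot 10^{-5}$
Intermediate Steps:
$\frac{1}{-2186 - 8853} = \frac{1}{-11039} = - \frac{1}{11039}$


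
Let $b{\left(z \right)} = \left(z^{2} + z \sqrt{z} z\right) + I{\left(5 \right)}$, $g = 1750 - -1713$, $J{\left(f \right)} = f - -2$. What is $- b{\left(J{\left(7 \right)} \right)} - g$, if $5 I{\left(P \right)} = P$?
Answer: $-3788$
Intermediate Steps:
$J{\left(f \right)} = 2 + f$ ($J{\left(f \right)} = f + 2 = 2 + f$)
$g = 3463$ ($g = 1750 + 1713 = 3463$)
$I{\left(P \right)} = \frac{P}{5}$
$b{\left(z \right)} = 1 + z^{2} + z^{\frac{5}{2}}$ ($b{\left(z \right)} = \left(z^{2} + z \sqrt{z} z\right) + \frac{1}{5} \cdot 5 = \left(z^{2} + z^{\frac{3}{2}} z\right) + 1 = \left(z^{2} + z^{\frac{5}{2}}\right) + 1 = 1 + z^{2} + z^{\frac{5}{2}}$)
$- b{\left(J{\left(7 \right)} \right)} - g = - (1 + \left(2 + 7\right)^{2} + \left(2 + 7\right)^{\frac{5}{2}}) - 3463 = - (1 + 9^{2} + 9^{\frac{5}{2}}) - 3463 = - (1 + 81 + 243) - 3463 = \left(-1\right) 325 - 3463 = -325 - 3463 = -3788$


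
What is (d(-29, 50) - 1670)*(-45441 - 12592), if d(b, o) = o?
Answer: 94013460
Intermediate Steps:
(d(-29, 50) - 1670)*(-45441 - 12592) = (50 - 1670)*(-45441 - 12592) = -1620*(-58033) = 94013460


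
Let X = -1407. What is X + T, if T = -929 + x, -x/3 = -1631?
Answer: 2557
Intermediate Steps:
x = 4893 (x = -3*(-1631) = 4893)
T = 3964 (T = -929 + 4893 = 3964)
X + T = -1407 + 3964 = 2557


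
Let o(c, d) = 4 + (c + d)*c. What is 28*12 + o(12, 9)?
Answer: 592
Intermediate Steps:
o(c, d) = 4 + c*(c + d)
28*12 + o(12, 9) = 28*12 + (4 + 12**2 + 12*9) = 336 + (4 + 144 + 108) = 336 + 256 = 592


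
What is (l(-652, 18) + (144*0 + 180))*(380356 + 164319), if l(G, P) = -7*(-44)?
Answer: 265801400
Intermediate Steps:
l(G, P) = 308
(l(-652, 18) + (144*0 + 180))*(380356 + 164319) = (308 + (144*0 + 180))*(380356 + 164319) = (308 + (0 + 180))*544675 = (308 + 180)*544675 = 488*544675 = 265801400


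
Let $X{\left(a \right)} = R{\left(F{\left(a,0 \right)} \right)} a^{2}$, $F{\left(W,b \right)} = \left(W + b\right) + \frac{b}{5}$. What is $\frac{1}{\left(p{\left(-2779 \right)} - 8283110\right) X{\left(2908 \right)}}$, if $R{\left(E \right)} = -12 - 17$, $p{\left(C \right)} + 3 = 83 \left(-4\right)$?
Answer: $\frac{1}{2031410978715920} \approx 4.9227 \cdot 10^{-16}$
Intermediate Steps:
$F{\left(W,b \right)} = W + \frac{6 b}{5}$ ($F{\left(W,b \right)} = \left(W + b\right) + b \frac{1}{5} = \left(W + b\right) + \frac{b}{5} = W + \frac{6 b}{5}$)
$p{\left(C \right)} = -335$ ($p{\left(C \right)} = -3 + 83 \left(-4\right) = -3 - 332 = -335$)
$R{\left(E \right)} = -29$
$X{\left(a \right)} = - 29 a^{2}$
$\frac{1}{\left(p{\left(-2779 \right)} - 8283110\right) X{\left(2908 \right)}} = \frac{1}{\left(-335 - 8283110\right) \left(- 29 \cdot 2908^{2}\right)} = \frac{1}{\left(-8283445\right) \left(\left(-29\right) 8456464\right)} = - \frac{1}{8283445 \left(-245237456\right)} = \left(- \frac{1}{8283445}\right) \left(- \frac{1}{245237456}\right) = \frac{1}{2031410978715920}$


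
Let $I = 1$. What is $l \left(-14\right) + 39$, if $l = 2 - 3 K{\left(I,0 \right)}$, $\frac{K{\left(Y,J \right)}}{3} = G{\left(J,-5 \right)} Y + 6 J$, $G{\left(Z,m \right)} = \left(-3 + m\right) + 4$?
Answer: $-493$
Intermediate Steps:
$G{\left(Z,m \right)} = 1 + m$
$K{\left(Y,J \right)} = - 12 Y + 18 J$ ($K{\left(Y,J \right)} = 3 \left(\left(1 - 5\right) Y + 6 J\right) = 3 \left(- 4 Y + 6 J\right) = - 12 Y + 18 J$)
$l = 38$ ($l = 2 - 3 \left(\left(-12\right) 1 + 18 \cdot 0\right) = 2 - 3 \left(-12 + 0\right) = 2 - -36 = 2 + 36 = 38$)
$l \left(-14\right) + 39 = 38 \left(-14\right) + 39 = -532 + 39 = -493$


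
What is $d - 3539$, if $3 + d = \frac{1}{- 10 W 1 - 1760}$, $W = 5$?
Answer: $- \frac{6411021}{1810} \approx -3542.0$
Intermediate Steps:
$d = - \frac{5431}{1810}$ ($d = -3 + \frac{1}{\left(-10\right) 5 \cdot 1 - 1760} = -3 + \frac{1}{\left(-50\right) 1 - 1760} = -3 + \frac{1}{-50 - 1760} = -3 + \frac{1}{-1810} = -3 - \frac{1}{1810} = - \frac{5431}{1810} \approx -3.0006$)
$d - 3539 = - \frac{5431}{1810} - 3539 = - \frac{6411021}{1810}$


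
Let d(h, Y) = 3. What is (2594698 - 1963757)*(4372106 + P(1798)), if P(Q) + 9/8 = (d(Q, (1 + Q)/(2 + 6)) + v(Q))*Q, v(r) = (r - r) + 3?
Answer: 22122774507563/8 ≈ 2.7653e+12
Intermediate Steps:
v(r) = 3 (v(r) = 0 + 3 = 3)
P(Q) = -9/8 + 6*Q (P(Q) = -9/8 + (3 + 3)*Q = -9/8 + 6*Q)
(2594698 - 1963757)*(4372106 + P(1798)) = (2594698 - 1963757)*(4372106 + (-9/8 + 6*1798)) = 630941*(4372106 + (-9/8 + 10788)) = 630941*(4372106 + 86295/8) = 630941*(35063143/8) = 22122774507563/8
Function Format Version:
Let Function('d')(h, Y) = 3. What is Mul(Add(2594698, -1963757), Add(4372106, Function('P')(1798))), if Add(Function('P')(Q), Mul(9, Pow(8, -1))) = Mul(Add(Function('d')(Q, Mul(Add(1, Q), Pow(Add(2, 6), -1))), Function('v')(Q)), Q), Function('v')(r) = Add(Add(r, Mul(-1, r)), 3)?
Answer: Rational(22122774507563, 8) ≈ 2.7653e+12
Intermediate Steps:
Function('v')(r) = 3 (Function('v')(r) = Add(0, 3) = 3)
Function('P')(Q) = Add(Rational(-9, 8), Mul(6, Q)) (Function('P')(Q) = Add(Rational(-9, 8), Mul(Add(3, 3), Q)) = Add(Rational(-9, 8), Mul(6, Q)))
Mul(Add(2594698, -1963757), Add(4372106, Function('P')(1798))) = Mul(Add(2594698, -1963757), Add(4372106, Add(Rational(-9, 8), Mul(6, 1798)))) = Mul(630941, Add(4372106, Add(Rational(-9, 8), 10788))) = Mul(630941, Add(4372106, Rational(86295, 8))) = Mul(630941, Rational(35063143, 8)) = Rational(22122774507563, 8)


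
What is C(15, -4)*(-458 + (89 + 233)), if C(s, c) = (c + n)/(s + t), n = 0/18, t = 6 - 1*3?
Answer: 272/9 ≈ 30.222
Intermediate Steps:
t = 3 (t = 6 - 3 = 3)
n = 0 (n = 0*(1/18) = 0)
C(s, c) = c/(3 + s) (C(s, c) = (c + 0)/(s + 3) = c/(3 + s))
C(15, -4)*(-458 + (89 + 233)) = (-4/(3 + 15))*(-458 + (89 + 233)) = (-4/18)*(-458 + 322) = -4*1/18*(-136) = -2/9*(-136) = 272/9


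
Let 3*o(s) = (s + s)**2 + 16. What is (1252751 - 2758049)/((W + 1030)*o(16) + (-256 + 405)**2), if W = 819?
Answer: -4515894/1989563 ≈ -2.2698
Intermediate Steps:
o(s) = 16/3 + 4*s**2/3 (o(s) = ((s + s)**2 + 16)/3 = ((2*s)**2 + 16)/3 = (4*s**2 + 16)/3 = (16 + 4*s**2)/3 = 16/3 + 4*s**2/3)
(1252751 - 2758049)/((W + 1030)*o(16) + (-256 + 405)**2) = (1252751 - 2758049)/((819 + 1030)*(16/3 + (4/3)*16**2) + (-256 + 405)**2) = -1505298/(1849*(16/3 + (4/3)*256) + 149**2) = -1505298/(1849*(16/3 + 1024/3) + 22201) = -1505298/(1849*(1040/3) + 22201) = -1505298/(1922960/3 + 22201) = -1505298/1989563/3 = -1505298*3/1989563 = -4515894/1989563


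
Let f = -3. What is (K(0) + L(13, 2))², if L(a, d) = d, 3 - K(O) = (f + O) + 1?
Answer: 49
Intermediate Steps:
K(O) = 5 - O (K(O) = 3 - ((-3 + O) + 1) = 3 - (-2 + O) = 3 + (2 - O) = 5 - O)
(K(0) + L(13, 2))² = ((5 - 1*0) + 2)² = ((5 + 0) + 2)² = (5 + 2)² = 7² = 49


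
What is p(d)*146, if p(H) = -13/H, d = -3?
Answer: 1898/3 ≈ 632.67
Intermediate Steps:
p(d)*146 = -13/(-3)*146 = -13*(-⅓)*146 = (13/3)*146 = 1898/3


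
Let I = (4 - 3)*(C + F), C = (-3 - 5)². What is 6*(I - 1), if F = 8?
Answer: 426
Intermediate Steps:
C = 64 (C = (-8)² = 64)
I = 72 (I = (4 - 3)*(64 + 8) = 1*72 = 72)
6*(I - 1) = 6*(72 - 1) = 6*71 = 426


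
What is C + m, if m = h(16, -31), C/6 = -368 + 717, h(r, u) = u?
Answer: 2063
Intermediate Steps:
C = 2094 (C = 6*(-368 + 717) = 6*349 = 2094)
m = -31
C + m = 2094 - 31 = 2063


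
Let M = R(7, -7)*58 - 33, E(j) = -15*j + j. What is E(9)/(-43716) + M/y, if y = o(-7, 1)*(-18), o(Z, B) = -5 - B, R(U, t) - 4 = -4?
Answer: -39695/131148 ≈ -0.30267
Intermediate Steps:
E(j) = -14*j
R(U, t) = 0 (R(U, t) = 4 - 4 = 0)
y = 108 (y = (-5 - 1*1)*(-18) = (-5 - 1)*(-18) = -6*(-18) = 108)
M = -33 (M = 0*58 - 33 = 0 - 33 = -33)
E(9)/(-43716) + M/y = -14*9/(-43716) - 33/108 = -126*(-1/43716) - 33*1/108 = 21/7286 - 11/36 = -39695/131148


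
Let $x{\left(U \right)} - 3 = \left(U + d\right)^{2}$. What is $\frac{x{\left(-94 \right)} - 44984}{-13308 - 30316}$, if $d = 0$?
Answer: $\frac{36145}{43624} \approx 0.82856$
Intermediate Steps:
$x{\left(U \right)} = 3 + U^{2}$ ($x{\left(U \right)} = 3 + \left(U + 0\right)^{2} = 3 + U^{2}$)
$\frac{x{\left(-94 \right)} - 44984}{-13308 - 30316} = \frac{\left(3 + \left(-94\right)^{2}\right) - 44984}{-13308 - 30316} = \frac{\left(3 + 8836\right) - 44984}{-43624} = \left(8839 - 44984\right) \left(- \frac{1}{43624}\right) = \left(-36145\right) \left(- \frac{1}{43624}\right) = \frac{36145}{43624}$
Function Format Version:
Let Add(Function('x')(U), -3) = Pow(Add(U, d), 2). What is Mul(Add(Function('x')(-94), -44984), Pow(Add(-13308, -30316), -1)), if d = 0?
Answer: Rational(36145, 43624) ≈ 0.82856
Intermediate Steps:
Function('x')(U) = Add(3, Pow(U, 2)) (Function('x')(U) = Add(3, Pow(Add(U, 0), 2)) = Add(3, Pow(U, 2)))
Mul(Add(Function('x')(-94), -44984), Pow(Add(-13308, -30316), -1)) = Mul(Add(Add(3, Pow(-94, 2)), -44984), Pow(Add(-13308, -30316), -1)) = Mul(Add(Add(3, 8836), -44984), Pow(-43624, -1)) = Mul(Add(8839, -44984), Rational(-1, 43624)) = Mul(-36145, Rational(-1, 43624)) = Rational(36145, 43624)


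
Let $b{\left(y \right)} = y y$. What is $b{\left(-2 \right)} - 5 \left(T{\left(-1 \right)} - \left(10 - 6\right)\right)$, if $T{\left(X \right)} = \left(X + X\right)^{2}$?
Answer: $4$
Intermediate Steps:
$T{\left(X \right)} = 4 X^{2}$ ($T{\left(X \right)} = \left(2 X\right)^{2} = 4 X^{2}$)
$b{\left(y \right)} = y^{2}$
$b{\left(-2 \right)} - 5 \left(T{\left(-1 \right)} - \left(10 - 6\right)\right) = \left(-2\right)^{2} - 5 \left(4 \left(-1\right)^{2} - \left(10 - 6\right)\right) = 4 - 5 \left(4 \cdot 1 - 4\right) = 4 - 5 \left(4 - 4\right) = 4 - 0 = 4 + 0 = 4$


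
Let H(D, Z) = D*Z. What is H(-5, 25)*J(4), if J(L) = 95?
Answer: -11875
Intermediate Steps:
H(-5, 25)*J(4) = -5*25*95 = -125*95 = -11875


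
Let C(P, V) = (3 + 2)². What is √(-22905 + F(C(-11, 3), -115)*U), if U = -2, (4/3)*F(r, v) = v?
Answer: I*√90930/2 ≈ 150.77*I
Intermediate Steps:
C(P, V) = 25 (C(P, V) = 5² = 25)
F(r, v) = 3*v/4
√(-22905 + F(C(-11, 3), -115)*U) = √(-22905 + ((¾)*(-115))*(-2)) = √(-22905 - 345/4*(-2)) = √(-22905 + 345/2) = √(-45465/2) = I*√90930/2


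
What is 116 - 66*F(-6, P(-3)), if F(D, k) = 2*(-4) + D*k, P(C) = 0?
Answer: 644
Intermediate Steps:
F(D, k) = -8 + D*k
116 - 66*F(-6, P(-3)) = 116 - 66*(-8 - 6*0) = 116 - 66*(-8 + 0) = 116 - 66*(-8) = 116 + 528 = 644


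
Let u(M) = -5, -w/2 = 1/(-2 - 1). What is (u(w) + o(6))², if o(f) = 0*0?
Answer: 25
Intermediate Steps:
o(f) = 0
w = ⅔ (w = -2/(-2 - 1) = -2/(-3) = -2*(-⅓) = ⅔ ≈ 0.66667)
(u(w) + o(6))² = (-5 + 0)² = (-5)² = 25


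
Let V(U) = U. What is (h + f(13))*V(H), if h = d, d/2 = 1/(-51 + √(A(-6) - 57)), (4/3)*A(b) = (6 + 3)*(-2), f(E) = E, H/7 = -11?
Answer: -1777545/1781 + 154*I*√282/5343 ≈ -998.06 + 0.48402*I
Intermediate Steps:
H = -77 (H = 7*(-11) = -77)
A(b) = -27/2 (A(b) = 3*((6 + 3)*(-2))/4 = 3*(9*(-2))/4 = (¾)*(-18) = -27/2)
d = 2/(-51 + I*√282/2) (d = 2/(-51 + √(-27/2 - 57)) = 2/(-51 + √(-141/2)) = 2/(-51 + I*√282/2) ≈ -0.038181 - 0.0062859*I)
h = -68/1781 - 2*I*√282/5343 ≈ -0.038181 - 0.0062859*I
(h + f(13))*V(H) = ((-68/1781 - 2*I*√282/5343) + 13)*(-77) = (23085/1781 - 2*I*√282/5343)*(-77) = -1777545/1781 + 154*I*√282/5343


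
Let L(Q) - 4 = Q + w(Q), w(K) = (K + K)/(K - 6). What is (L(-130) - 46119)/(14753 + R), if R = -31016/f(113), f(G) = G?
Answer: -177665945/55626482 ≈ -3.1939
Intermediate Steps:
w(K) = 2*K/(-6 + K) (w(K) = (2*K)/(-6 + K) = 2*K/(-6 + K))
L(Q) = 4 + Q + 2*Q/(-6 + Q) (L(Q) = 4 + (Q + 2*Q/(-6 + Q)) = 4 + Q + 2*Q/(-6 + Q))
R = -31016/113 ≈ -274.48
(L(-130) - 46119)/(14753 + R) = ((-24 + (-130)**2)/(-6 - 130) - 46119)/(14753 - 31016/113) = ((-24 + 16900)/(-136) - 46119)/(1636073/113) = (-1/136*16876 - 46119)*(113/1636073) = (-4219/34 - 46119)*(113/1636073) = -1572265/34*113/1636073 = -177665945/55626482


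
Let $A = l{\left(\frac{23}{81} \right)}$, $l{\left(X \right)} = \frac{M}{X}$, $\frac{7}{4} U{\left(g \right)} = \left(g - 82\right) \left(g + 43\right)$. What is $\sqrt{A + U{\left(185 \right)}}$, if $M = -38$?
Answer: $\frac{\sqrt{344376102}}{161} \approx 115.26$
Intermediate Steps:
$U{\left(g \right)} = \frac{4 \left(-82 + g\right) \left(43 + g\right)}{7}$ ($U{\left(g \right)} = \frac{4 \left(g - 82\right) \left(g + 43\right)}{7} = \frac{4 \left(-82 + g\right) \left(43 + g\right)}{7}$)
$l{\left(X \right)} = - \frac{38}{X}$
$A = - \frac{3078}{23}$ ($A = - \frac{38}{23 \cdot \frac{1}{81}} = - \frac{38}{\frac{23}{81}} = \left(-38\right) \frac{81}{23} = - \frac{3078}{23} \approx -133.83$)
$\sqrt{A + U{\left(185 \right)}} = \sqrt{- \frac{3078}{23} - \left(\frac{42964}{7} - \frac{136900}{7}\right)} = \sqrt{- \frac{3078}{23} - - \frac{93936}{7}} = \sqrt{- \frac{3078}{23} + \frac{93936}{7}} = \sqrt{\frac{2138982}{161}} = \frac{\sqrt{344376102}}{161}$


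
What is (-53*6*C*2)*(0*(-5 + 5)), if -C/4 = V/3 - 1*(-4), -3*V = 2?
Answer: 0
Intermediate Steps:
V = -⅔ (V = -⅓*2 = -⅔ ≈ -0.66667)
C = -136/9 (C = -4*(-⅔/3 - 1*(-4)) = -4*(-⅔*⅓ + 4) = -4*(-2/9 + 4) = -4*34/9 = -136/9 ≈ -15.111)
(-53*6*C*2)*(0*(-5 + 5)) = (-53*6*(-136/9)*2)*(0*(-5 + 5)) = (-(-14416)*2/3)*(0*0) = -53*(-544/3)*0 = (28832/3)*0 = 0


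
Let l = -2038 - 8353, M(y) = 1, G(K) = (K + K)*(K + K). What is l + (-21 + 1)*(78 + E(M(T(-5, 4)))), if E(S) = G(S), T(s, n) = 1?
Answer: -12031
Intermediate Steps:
G(K) = 4*K² (G(K) = (2*K)*(2*K) = 4*K²)
E(S) = 4*S²
l = -10391
l + (-21 + 1)*(78 + E(M(T(-5, 4)))) = -10391 + (-21 + 1)*(78 + 4*1²) = -10391 - 20*(78 + 4*1) = -10391 - 20*(78 + 4) = -10391 - 20*82 = -10391 - 1640 = -12031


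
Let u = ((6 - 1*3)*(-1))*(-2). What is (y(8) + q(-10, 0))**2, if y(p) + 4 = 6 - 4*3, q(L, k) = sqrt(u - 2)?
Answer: 64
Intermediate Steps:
u = 6 (u = ((6 - 3)*(-1))*(-2) = (3*(-1))*(-2) = -3*(-2) = 6)
q(L, k) = 2 (q(L, k) = sqrt(6 - 2) = sqrt(4) = 2)
y(p) = -10 (y(p) = -4 + (6 - 4*3) = -4 + (6 - 12) = -4 - 6 = -10)
(y(8) + q(-10, 0))**2 = (-10 + 2)**2 = (-8)**2 = 64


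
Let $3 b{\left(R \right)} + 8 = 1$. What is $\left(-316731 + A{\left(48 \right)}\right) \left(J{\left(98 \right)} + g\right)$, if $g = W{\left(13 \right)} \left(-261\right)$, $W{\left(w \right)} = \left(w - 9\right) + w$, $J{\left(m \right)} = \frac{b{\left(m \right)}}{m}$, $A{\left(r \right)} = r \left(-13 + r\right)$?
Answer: $\frac{19570443035}{14} \approx 1.3979 \cdot 10^{9}$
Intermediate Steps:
$b{\left(R \right)} = - \frac{7}{3}$ ($b{\left(R \right)} = - \frac{8}{3} + \frac{1}{3} \cdot 1 = - \frac{8}{3} + \frac{1}{3} = - \frac{7}{3}$)
$J{\left(m \right)} = - \frac{7}{3 m}$
$W{\left(w \right)} = -9 + 2 w$ ($W{\left(w \right)} = \left(-9 + w\right) + w = -9 + 2 w$)
$g = -4437$ ($g = \left(-9 + 2 \cdot 13\right) \left(-261\right) = \left(-9 + 26\right) \left(-261\right) = 17 \left(-261\right) = -4437$)
$\left(-316731 + A{\left(48 \right)}\right) \left(J{\left(98 \right)} + g\right) = \left(-316731 + 48 \left(-13 + 48\right)\right) \left(- \frac{7}{3 \cdot 98} - 4437\right) = \left(-316731 + 48 \cdot 35\right) \left(\left(- \frac{7}{3}\right) \frac{1}{98} - 4437\right) = \left(-316731 + 1680\right) \left(- \frac{1}{42} - 4437\right) = \left(-315051\right) \left(- \frac{186355}{42}\right) = \frac{19570443035}{14}$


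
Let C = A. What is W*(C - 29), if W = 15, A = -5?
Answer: -510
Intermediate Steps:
C = -5
W*(C - 29) = 15*(-5 - 29) = 15*(-34) = -510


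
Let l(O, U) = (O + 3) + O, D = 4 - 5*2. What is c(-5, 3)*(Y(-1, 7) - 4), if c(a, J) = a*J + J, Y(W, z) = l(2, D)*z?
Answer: -540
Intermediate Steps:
D = -6 (D = 4 - 10 = -6)
l(O, U) = 3 + 2*O (l(O, U) = (3 + O) + O = 3 + 2*O)
Y(W, z) = 7*z (Y(W, z) = (3 + 2*2)*z = (3 + 4)*z = 7*z)
c(a, J) = J + J*a (c(a, J) = J*a + J = J + J*a)
c(-5, 3)*(Y(-1, 7) - 4) = (3*(1 - 5))*(7*7 - 4) = (3*(-4))*(49 - 4) = -12*45 = -540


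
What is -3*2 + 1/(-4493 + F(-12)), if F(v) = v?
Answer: -27031/4505 ≈ -6.0002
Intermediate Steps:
-3*2 + 1/(-4493 + F(-12)) = -3*2 + 1/(-4493 - 12) = -6 + 1/(-4505) = -6 - 1/4505 = -27031/4505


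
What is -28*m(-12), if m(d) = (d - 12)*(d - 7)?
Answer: -12768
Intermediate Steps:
m(d) = (-12 + d)*(-7 + d)
-28*m(-12) = -28*(84 + (-12)**2 - 19*(-12)) = -28*(84 + 144 + 228) = -28*456 = -12768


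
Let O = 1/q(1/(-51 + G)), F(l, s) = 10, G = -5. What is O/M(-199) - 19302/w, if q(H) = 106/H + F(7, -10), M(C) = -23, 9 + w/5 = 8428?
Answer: -2630781901/5737464310 ≈ -0.45853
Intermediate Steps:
w = 42095 (w = -45 + 5*8428 = -45 + 42140 = 42095)
q(H) = 10 + 106/H (q(H) = 106/H + 10 = 10 + 106/H)
O = -1/5926 (O = 1/(10 + 106/(1/(-51 - 5))) = 1/(10 + 106/(1/(-56))) = 1/(10 + 106/(-1/56)) = 1/(10 + 106*(-56)) = 1/(10 - 5936) = 1/(-5926) = -1/5926 ≈ -0.00016875)
O/M(-199) - 19302/w = -1/5926/(-23) - 19302/42095 = -1/5926*(-1/23) - 19302*1/42095 = 1/136298 - 19302/42095 = -2630781901/5737464310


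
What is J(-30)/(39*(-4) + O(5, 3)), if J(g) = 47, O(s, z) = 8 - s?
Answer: -47/153 ≈ -0.30719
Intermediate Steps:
J(-30)/(39*(-4) + O(5, 3)) = 47/(39*(-4) + (8 - 1*5)) = 47/(-156 + (8 - 5)) = 47/(-156 + 3) = 47/(-153) = 47*(-1/153) = -47/153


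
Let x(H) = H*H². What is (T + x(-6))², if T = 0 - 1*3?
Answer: 47961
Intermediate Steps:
T = -3 (T = 0 - 3 = -3)
x(H) = H³
(T + x(-6))² = (-3 + (-6)³)² = (-3 - 216)² = (-219)² = 47961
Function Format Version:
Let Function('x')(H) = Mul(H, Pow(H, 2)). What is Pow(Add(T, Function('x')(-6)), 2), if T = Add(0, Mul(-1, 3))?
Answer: 47961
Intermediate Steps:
T = -3 (T = Add(0, -3) = -3)
Function('x')(H) = Pow(H, 3)
Pow(Add(T, Function('x')(-6)), 2) = Pow(Add(-3, Pow(-6, 3)), 2) = Pow(Add(-3, -216), 2) = Pow(-219, 2) = 47961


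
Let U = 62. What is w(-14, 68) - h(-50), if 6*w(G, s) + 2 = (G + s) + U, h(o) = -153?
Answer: 172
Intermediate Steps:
w(G, s) = 10 + G/6 + s/6 (w(G, s) = -⅓ + ((G + s) + 62)/6 = -⅓ + (62 + G + s)/6 = -⅓ + (31/3 + G/6 + s/6) = 10 + G/6 + s/6)
w(-14, 68) - h(-50) = (10 + (⅙)*(-14) + (⅙)*68) - 1*(-153) = (10 - 7/3 + 34/3) + 153 = 19 + 153 = 172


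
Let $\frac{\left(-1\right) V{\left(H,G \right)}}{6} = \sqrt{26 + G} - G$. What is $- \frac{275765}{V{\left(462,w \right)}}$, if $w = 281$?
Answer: $- \frac{77489965}{471924} - \frac{275765 \sqrt{307}}{471924} \approx -174.44$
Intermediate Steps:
$V{\left(H,G \right)} = - 6 \sqrt{26 + G} + 6 G$ ($V{\left(H,G \right)} = - 6 \left(\sqrt{26 + G} - G\right) = - 6 \sqrt{26 + G} + 6 G$)
$- \frac{275765}{V{\left(462,w \right)}} = - \frac{275765}{- 6 \sqrt{26 + 281} + 6 \cdot 281} = - \frac{275765}{- 6 \sqrt{307} + 1686} = - \frac{275765}{1686 - 6 \sqrt{307}}$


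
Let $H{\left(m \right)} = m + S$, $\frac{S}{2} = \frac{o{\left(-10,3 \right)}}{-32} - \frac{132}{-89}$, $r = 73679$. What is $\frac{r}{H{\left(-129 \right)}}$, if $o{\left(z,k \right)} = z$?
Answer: $- \frac{52459448}{89291} \approx -587.51$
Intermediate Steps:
$S = \frac{2557}{712}$ ($S = 2 \left(- \frac{10}{-32} - \frac{132}{-89}\right) = 2 \left(\left(-10\right) \left(- \frac{1}{32}\right) - - \frac{132}{89}\right) = 2 \left(\frac{5}{16} + \frac{132}{89}\right) = 2 \cdot \frac{2557}{1424} = \frac{2557}{712} \approx 3.5913$)
$H{\left(m \right)} = \frac{2557}{712} + m$ ($H{\left(m \right)} = m + \frac{2557}{712} = \frac{2557}{712} + m$)
$\frac{r}{H{\left(-129 \right)}} = \frac{73679}{\frac{2557}{712} - 129} = \frac{73679}{- \frac{89291}{712}} = 73679 \left(- \frac{712}{89291}\right) = - \frac{52459448}{89291}$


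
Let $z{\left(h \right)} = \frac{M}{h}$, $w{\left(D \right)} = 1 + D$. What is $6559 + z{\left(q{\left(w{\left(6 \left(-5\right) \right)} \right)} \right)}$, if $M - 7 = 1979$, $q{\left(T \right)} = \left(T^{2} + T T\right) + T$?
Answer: $\frac{3614671}{551} \approx 6560.2$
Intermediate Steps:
$q{\left(T \right)} = T + 2 T^{2}$ ($q{\left(T \right)} = \left(T^{2} + T^{2}\right) + T = 2 T^{2} + T = T + 2 T^{2}$)
$M = 1986$ ($M = 7 + 1979 = 1986$)
$z{\left(h \right)} = \frac{1986}{h}$
$6559 + z{\left(q{\left(w{\left(6 \left(-5\right) \right)} \right)} \right)} = 6559 + \frac{1986}{\left(1 + 6 \left(-5\right)\right) \left(1 + 2 \left(1 + 6 \left(-5\right)\right)\right)} = 6559 + \frac{1986}{\left(1 - 30\right) \left(1 + 2 \left(1 - 30\right)\right)} = 6559 + \frac{1986}{\left(-29\right) \left(1 + 2 \left(-29\right)\right)} = 6559 + \frac{1986}{\left(-29\right) \left(1 - 58\right)} = 6559 + \frac{1986}{\left(-29\right) \left(-57\right)} = 6559 + \frac{1986}{1653} = 6559 + 1986 \cdot \frac{1}{1653} = 6559 + \frac{662}{551} = \frac{3614671}{551}$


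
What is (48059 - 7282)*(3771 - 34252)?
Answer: -1242923737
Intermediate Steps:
(48059 - 7282)*(3771 - 34252) = 40777*(-30481) = -1242923737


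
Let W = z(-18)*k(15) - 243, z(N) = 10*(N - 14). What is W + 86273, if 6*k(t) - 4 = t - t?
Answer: 257450/3 ≈ 85817.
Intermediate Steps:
k(t) = 2/3 (k(t) = 2/3 + (t - t)/6 = 2/3 + (1/6)*0 = 2/3 + 0 = 2/3)
z(N) = -140 + 10*N (z(N) = 10*(-14 + N) = -140 + 10*N)
W = -1369/3 (W = (-140 + 10*(-18))*(2/3) - 243 = (-140 - 180)*(2/3) - 243 = -320*2/3 - 243 = -640/3 - 243 = -1369/3 ≈ -456.33)
W + 86273 = -1369/3 + 86273 = 257450/3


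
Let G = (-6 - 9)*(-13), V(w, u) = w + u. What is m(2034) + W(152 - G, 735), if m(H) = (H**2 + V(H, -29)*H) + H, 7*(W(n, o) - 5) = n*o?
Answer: 8212850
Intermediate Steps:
V(w, u) = u + w
G = 195 (G = -15*(-13) = 195)
W(n, o) = 5 + n*o/7 (W(n, o) = 5 + (n*o)/7 = 5 + n*o/7)
m(H) = H + H**2 + H*(-29 + H) (m(H) = (H**2 + (-29 + H)*H) + H = (H**2 + H*(-29 + H)) + H = H + H**2 + H*(-29 + H))
m(2034) + W(152 - G, 735) = 2*2034*(-14 + 2034) + (5 + (1/7)*(152 - 1*195)*735) = 2*2034*2020 + (5 + (1/7)*(152 - 195)*735) = 8217360 + (5 + (1/7)*(-43)*735) = 8217360 + (5 - 4515) = 8217360 - 4510 = 8212850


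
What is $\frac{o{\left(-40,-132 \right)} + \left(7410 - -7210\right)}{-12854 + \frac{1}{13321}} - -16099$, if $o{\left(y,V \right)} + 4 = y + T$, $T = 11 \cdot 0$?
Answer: $\frac{2756407546271}{171228133} \approx 16098.0$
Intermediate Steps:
$T = 0$
$o{\left(y,V \right)} = -4 + y$ ($o{\left(y,V \right)} = -4 + \left(y + 0\right) = -4 + y$)
$\frac{o{\left(-40,-132 \right)} + \left(7410 - -7210\right)}{-12854 + \frac{1}{13321}} - -16099 = \frac{\left(-4 - 40\right) + \left(7410 - -7210\right)}{-12854 + \frac{1}{13321}} - -16099 = \frac{-44 + \left(7410 + 7210\right)}{-12854 + \frac{1}{13321}} + 16099 = \frac{-44 + 14620}{- \frac{171228133}{13321}} + 16099 = 14576 \left(- \frac{13321}{171228133}\right) + 16099 = - \frac{194166896}{171228133} + 16099 = \frac{2756407546271}{171228133}$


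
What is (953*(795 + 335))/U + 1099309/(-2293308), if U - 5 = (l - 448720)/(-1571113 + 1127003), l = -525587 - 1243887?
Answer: 137098392704973163/1272425890644 ≈ 1.0775e+5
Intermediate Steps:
l = -1769474
U = 2219372/222055 (U = 5 + (-1769474 - 448720)/(-1571113 + 1127003) = 5 - 2218194/(-444110) = 5 - 2218194*(-1/444110) = 5 + 1109097/222055 = 2219372/222055 ≈ 9.9947)
(953*(795 + 335))/U + 1099309/(-2293308) = (953*(795 + 335))/(2219372/222055) + 1099309/(-2293308) = (953*1130)*(222055/2219372) + 1099309*(-1/2293308) = 1076890*(222055/2219372) - 1099309/2293308 = 119564404475/1109686 - 1099309/2293308 = 137098392704973163/1272425890644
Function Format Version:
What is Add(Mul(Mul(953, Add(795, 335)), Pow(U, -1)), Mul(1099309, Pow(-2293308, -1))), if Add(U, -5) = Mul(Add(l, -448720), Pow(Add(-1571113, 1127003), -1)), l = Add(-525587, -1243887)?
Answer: Rational(137098392704973163, 1272425890644) ≈ 1.0775e+5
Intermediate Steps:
l = -1769474
U = Rational(2219372, 222055) (U = Add(5, Mul(Add(-1769474, -448720), Pow(Add(-1571113, 1127003), -1))) = Add(5, Mul(-2218194, Pow(-444110, -1))) = Add(5, Mul(-2218194, Rational(-1, 444110))) = Add(5, Rational(1109097, 222055)) = Rational(2219372, 222055) ≈ 9.9947)
Add(Mul(Mul(953, Add(795, 335)), Pow(U, -1)), Mul(1099309, Pow(-2293308, -1))) = Add(Mul(Mul(953, Add(795, 335)), Pow(Rational(2219372, 222055), -1)), Mul(1099309, Pow(-2293308, -1))) = Add(Mul(Mul(953, 1130), Rational(222055, 2219372)), Mul(1099309, Rational(-1, 2293308))) = Add(Mul(1076890, Rational(222055, 2219372)), Rational(-1099309, 2293308)) = Add(Rational(119564404475, 1109686), Rational(-1099309, 2293308)) = Rational(137098392704973163, 1272425890644)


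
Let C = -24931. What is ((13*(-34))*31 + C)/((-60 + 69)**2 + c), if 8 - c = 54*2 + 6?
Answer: 38633/25 ≈ 1545.3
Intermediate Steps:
c = -106 (c = 8 - (54*2 + 6) = 8 - (108 + 6) = 8 - 1*114 = 8 - 114 = -106)
((13*(-34))*31 + C)/((-60 + 69)**2 + c) = ((13*(-34))*31 - 24931)/((-60 + 69)**2 - 106) = (-442*31 - 24931)/(9**2 - 106) = (-13702 - 24931)/(81 - 106) = -38633/(-25) = -38633*(-1/25) = 38633/25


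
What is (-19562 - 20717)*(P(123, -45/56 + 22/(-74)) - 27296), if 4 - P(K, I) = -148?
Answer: 1093333176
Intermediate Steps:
P(K, I) = 152 (P(K, I) = 4 - 1*(-148) = 4 + 148 = 152)
(-19562 - 20717)*(P(123, -45/56 + 22/(-74)) - 27296) = (-19562 - 20717)*(152 - 27296) = -40279*(-27144) = 1093333176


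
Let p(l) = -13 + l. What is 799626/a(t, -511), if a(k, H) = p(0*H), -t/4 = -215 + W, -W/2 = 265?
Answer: -799626/13 ≈ -61510.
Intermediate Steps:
W = -530 (W = -2*265 = -530)
t = 2980 (t = -4*(-215 - 530) = -4*(-745) = 2980)
a(k, H) = -13 (a(k, H) = -13 + 0*H = -13 + 0 = -13)
799626/a(t, -511) = 799626/(-13) = 799626*(-1/13) = -799626/13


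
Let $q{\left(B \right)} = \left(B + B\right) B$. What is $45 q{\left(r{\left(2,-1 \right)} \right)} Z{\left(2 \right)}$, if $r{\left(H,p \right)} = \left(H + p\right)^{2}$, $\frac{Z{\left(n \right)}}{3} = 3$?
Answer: $810$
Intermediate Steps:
$Z{\left(n \right)} = 9$ ($Z{\left(n \right)} = 3 \cdot 3 = 9$)
$q{\left(B \right)} = 2 B^{2}$ ($q{\left(B \right)} = 2 B B = 2 B^{2}$)
$45 q{\left(r{\left(2,-1 \right)} \right)} Z{\left(2 \right)} = 45 \cdot 2 \left(\left(2 - 1\right)^{2}\right)^{2} \cdot 9 = 45 \cdot 2 \left(1^{2}\right)^{2} \cdot 9 = 45 \cdot 2 \cdot 1^{2} \cdot 9 = 45 \cdot 2 \cdot 1 \cdot 9 = 45 \cdot 2 \cdot 9 = 90 \cdot 9 = 810$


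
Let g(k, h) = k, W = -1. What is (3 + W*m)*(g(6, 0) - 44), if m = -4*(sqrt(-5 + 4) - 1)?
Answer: 38 - 152*I ≈ 38.0 - 152.0*I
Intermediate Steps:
m = 4 - 4*I (m = -4*(sqrt(-1) - 1) = -4*(I - 1) = -4*(-1 + I) = 4 - 4*I ≈ 4.0 - 4.0*I)
(3 + W*m)*(g(6, 0) - 44) = (3 - (4 - 4*I))*(6 - 44) = (3 + (-4 + 4*I))*(-38) = (-1 + 4*I)*(-38) = 38 - 152*I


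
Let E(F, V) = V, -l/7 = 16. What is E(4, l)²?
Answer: 12544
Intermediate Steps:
l = -112 (l = -7*16 = -112)
E(4, l)² = (-112)² = 12544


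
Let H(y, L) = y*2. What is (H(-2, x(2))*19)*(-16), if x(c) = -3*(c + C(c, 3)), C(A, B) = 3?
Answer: 1216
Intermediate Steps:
x(c) = -9 - 3*c (x(c) = -3*(c + 3) = -3*(3 + c) = -9 - 3*c)
H(y, L) = 2*y
(H(-2, x(2))*19)*(-16) = ((2*(-2))*19)*(-16) = -4*19*(-16) = -76*(-16) = 1216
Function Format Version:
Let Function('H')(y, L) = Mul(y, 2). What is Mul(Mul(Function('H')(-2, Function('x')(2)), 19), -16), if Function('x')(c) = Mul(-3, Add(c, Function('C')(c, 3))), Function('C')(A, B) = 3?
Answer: 1216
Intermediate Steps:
Function('x')(c) = Add(-9, Mul(-3, c)) (Function('x')(c) = Mul(-3, Add(c, 3)) = Mul(-3, Add(3, c)) = Add(-9, Mul(-3, c)))
Function('H')(y, L) = Mul(2, y)
Mul(Mul(Function('H')(-2, Function('x')(2)), 19), -16) = Mul(Mul(Mul(2, -2), 19), -16) = Mul(Mul(-4, 19), -16) = Mul(-76, -16) = 1216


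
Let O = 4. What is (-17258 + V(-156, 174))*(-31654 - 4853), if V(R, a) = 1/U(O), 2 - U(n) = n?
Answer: 1260112119/2 ≈ 6.3006e+8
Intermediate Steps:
U(n) = 2 - n
V(R, a) = -½ (V(R, a) = 1/(2 - 1*4) = 1/(2 - 4) = 1/(-2) = -½)
(-17258 + V(-156, 174))*(-31654 - 4853) = (-17258 - ½)*(-31654 - 4853) = -34517/2*(-36507) = 1260112119/2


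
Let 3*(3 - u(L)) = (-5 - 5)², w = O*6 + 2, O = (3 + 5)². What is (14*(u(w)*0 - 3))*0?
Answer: 0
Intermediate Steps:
O = 64 (O = 8² = 64)
w = 386 (w = 64*6 + 2 = 384 + 2 = 386)
u(L) = -91/3 (u(L) = 3 - (-5 - 5)²/3 = 3 - ⅓*(-10)² = 3 - ⅓*100 = 3 - 100/3 = -91/3)
(14*(u(w)*0 - 3))*0 = (14*(-91/3*0 - 3))*0 = (14*(0 - 3))*0 = (14*(-3))*0 = -42*0 = 0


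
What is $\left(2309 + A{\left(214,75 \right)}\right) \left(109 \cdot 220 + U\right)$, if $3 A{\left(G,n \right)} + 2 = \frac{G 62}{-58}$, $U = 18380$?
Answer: $\frac{2741976920}{29} \approx 9.4551 \cdot 10^{7}$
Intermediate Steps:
$A{\left(G,n \right)} = - \frac{2}{3} - \frac{31 G}{87}$ ($A{\left(G,n \right)} = - \frac{2}{3} + \frac{G 62 \frac{1}{-58}}{3} = - \frac{2}{3} + \frac{62 G \left(- \frac{1}{58}\right)}{3} = - \frac{2}{3} + \frac{\left(- \frac{31}{29}\right) G}{3} = - \frac{2}{3} - \frac{31 G}{87}$)
$\left(2309 + A{\left(214,75 \right)}\right) \left(109 \cdot 220 + U\right) = \left(2309 - \frac{6692}{87}\right) \left(109 \cdot 220 + 18380\right) = \left(2309 - \frac{6692}{87}\right) \left(23980 + 18380\right) = \left(2309 - \frac{6692}{87}\right) 42360 = \frac{194191}{87} \cdot 42360 = \frac{2741976920}{29}$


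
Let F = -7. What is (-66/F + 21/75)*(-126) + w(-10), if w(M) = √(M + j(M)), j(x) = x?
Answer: -30582/25 + 2*I*√5 ≈ -1223.3 + 4.4721*I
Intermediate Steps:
w(M) = √2*√M (w(M) = √(M + M) = √(2*M) = √2*√M)
(-66/F + 21/75)*(-126) + w(-10) = (-66/(-7) + 21/75)*(-126) + √2*√(-10) = (-66*(-⅐) + 21*(1/75))*(-126) + √2*(I*√10) = (66/7 + 7/25)*(-126) + 2*I*√5 = (1699/175)*(-126) + 2*I*√5 = -30582/25 + 2*I*√5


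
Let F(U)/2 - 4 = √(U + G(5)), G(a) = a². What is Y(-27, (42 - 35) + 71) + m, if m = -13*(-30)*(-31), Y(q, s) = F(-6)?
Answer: -12082 + 2*√19 ≈ -12073.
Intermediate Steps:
F(U) = 8 + 2*√(25 + U) (F(U) = 8 + 2*√(U + 5²) = 8 + 2*√(U + 25) = 8 + 2*√(25 + U))
Y(q, s) = 8 + 2*√19 (Y(q, s) = 8 + 2*√(25 - 6) = 8 + 2*√19)
m = -12090 (m = 390*(-31) = -12090)
Y(-27, (42 - 35) + 71) + m = (8 + 2*√19) - 12090 = -12082 + 2*√19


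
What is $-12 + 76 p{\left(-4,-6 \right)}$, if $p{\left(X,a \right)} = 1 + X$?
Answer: $-240$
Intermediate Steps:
$-12 + 76 p{\left(-4,-6 \right)} = -12 + 76 \left(1 - 4\right) = -12 + 76 \left(-3\right) = -12 - 228 = -240$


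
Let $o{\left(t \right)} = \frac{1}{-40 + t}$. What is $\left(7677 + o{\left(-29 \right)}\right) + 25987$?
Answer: $\frac{2322815}{69} \approx 33664.0$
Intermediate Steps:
$\left(7677 + o{\left(-29 \right)}\right) + 25987 = \left(7677 + \frac{1}{-40 - 29}\right) + 25987 = \left(7677 + \frac{1}{-69}\right) + 25987 = \left(7677 - \frac{1}{69}\right) + 25987 = \frac{529712}{69} + 25987 = \frac{2322815}{69}$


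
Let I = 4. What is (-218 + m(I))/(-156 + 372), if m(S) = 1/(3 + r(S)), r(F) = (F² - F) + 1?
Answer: -3487/3456 ≈ -1.0090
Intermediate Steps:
r(F) = 1 + F² - F
m(S) = 1/(4 + S² - S) (m(S) = 1/(3 + (1 + S² - S)) = 1/(4 + S² - S))
(-218 + m(I))/(-156 + 372) = (-218 + 1/(4 + 4² - 1*4))/(-156 + 372) = (-218 + 1/(4 + 16 - 4))/216 = (-218 + 1/16)*(1/216) = -3487/16*1/216 = -3487/3456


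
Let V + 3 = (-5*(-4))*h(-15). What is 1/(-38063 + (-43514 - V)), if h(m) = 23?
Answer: -1/82034 ≈ -1.2190e-5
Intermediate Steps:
V = 457 (V = -3 - 5*(-4)*23 = -3 + 20*23 = -3 + 460 = 457)
1/(-38063 + (-43514 - V)) = 1/(-38063 + (-43514 - 1*457)) = 1/(-38063 + (-43514 - 457)) = 1/(-38063 - 43971) = 1/(-82034) = -1/82034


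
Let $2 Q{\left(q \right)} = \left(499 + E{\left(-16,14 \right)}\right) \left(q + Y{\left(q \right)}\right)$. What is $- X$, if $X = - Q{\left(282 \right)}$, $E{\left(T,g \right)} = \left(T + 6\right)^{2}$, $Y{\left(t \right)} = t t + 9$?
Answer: $\frac{47809185}{2} \approx 2.3905 \cdot 10^{7}$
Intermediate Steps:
$Y{\left(t \right)} = 9 + t^{2}$ ($Y{\left(t \right)} = t^{2} + 9 = 9 + t^{2}$)
$E{\left(T,g \right)} = \left(6 + T\right)^{2}$
$Q{\left(q \right)} = \frac{5391}{2} + \frac{599 q}{2} + \frac{599 q^{2}}{2}$ ($Q{\left(q \right)} = \frac{\left(499 + \left(6 - 16\right)^{2}\right) \left(q + \left(9 + q^{2}\right)\right)}{2} = \frac{\left(499 + \left(-10\right)^{2}\right) \left(9 + q + q^{2}\right)}{2} = \frac{\left(499 + 100\right) \left(9 + q + q^{2}\right)}{2} = \frac{599 \left(9 + q + q^{2}\right)}{2} = \frac{5391 + 599 q + 599 q^{2}}{2} = \frac{5391}{2} + \frac{599 q}{2} + \frac{599 q^{2}}{2}$)
$X = - \frac{47809185}{2}$ ($X = - (\frac{5391}{2} + \frac{599}{2} \cdot 282 + \frac{599 \cdot 282^{2}}{2}) = - (\frac{5391}{2} + 84459 + \frac{599}{2} \cdot 79524) = - (\frac{5391}{2} + 84459 + 23817438) = \left(-1\right) \frac{47809185}{2} = - \frac{47809185}{2} \approx -2.3905 \cdot 10^{7}$)
$- X = \left(-1\right) \left(- \frac{47809185}{2}\right) = \frac{47809185}{2}$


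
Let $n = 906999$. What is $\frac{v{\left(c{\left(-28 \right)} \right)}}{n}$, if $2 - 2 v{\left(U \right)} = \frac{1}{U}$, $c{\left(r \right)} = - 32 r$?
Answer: $\frac{597}{541780736} \approx 1.1019 \cdot 10^{-6}$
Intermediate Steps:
$v{\left(U \right)} = 1 - \frac{1}{2 U}$
$\frac{v{\left(c{\left(-28 \right)} \right)}}{n} = \frac{\frac{1}{\left(-32\right) \left(-28\right)} \left(- \frac{1}{2} - -896\right)}{906999} = \frac{- \frac{1}{2} + 896}{896} \cdot \frac{1}{906999} = \frac{1}{896} \cdot \frac{1791}{2} \cdot \frac{1}{906999} = \frac{1791}{1792} \cdot \frac{1}{906999} = \frac{597}{541780736}$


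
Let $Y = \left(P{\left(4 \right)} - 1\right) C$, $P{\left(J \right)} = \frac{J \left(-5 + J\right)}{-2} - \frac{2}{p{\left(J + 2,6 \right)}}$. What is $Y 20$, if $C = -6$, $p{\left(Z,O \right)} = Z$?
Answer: $-80$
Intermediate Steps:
$P{\left(J \right)} = - \frac{2}{2 + J} - \frac{J \left(-5 + J\right)}{2}$ ($P{\left(J \right)} = \frac{J \left(-5 + J\right)}{-2} - \frac{2}{J + 2} = J \left(-5 + J\right) \left(- \frac{1}{2}\right) - \frac{2}{2 + J} = - \frac{J \left(-5 + J\right)}{2} - \frac{2}{2 + J} = - \frac{2}{2 + J} - \frac{J \left(-5 + J\right)}{2}$)
$Y = -4$ ($Y = \left(\frac{-4 + 4 \left(2 + 4\right) \left(5 - 4\right)}{2 \left(2 + 4\right)} - 1\right) \left(-6\right) = \left(\frac{-4 + 4 \cdot 6 \left(5 - 4\right)}{2 \cdot 6} - 1\right) \left(-6\right) = \left(\frac{1}{2} \cdot \frac{1}{6} \left(-4 + 4 \cdot 6 \cdot 1\right) - 1\right) \left(-6\right) = \left(\frac{1}{2} \cdot \frac{1}{6} \left(-4 + 24\right) - 1\right) \left(-6\right) = \left(\frac{1}{2} \cdot \frac{1}{6} \cdot 20 - 1\right) \left(-6\right) = \left(\frac{5}{3} - 1\right) \left(-6\right) = \frac{2}{3} \left(-6\right) = -4$)
$Y 20 = \left(-4\right) 20 = -80$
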